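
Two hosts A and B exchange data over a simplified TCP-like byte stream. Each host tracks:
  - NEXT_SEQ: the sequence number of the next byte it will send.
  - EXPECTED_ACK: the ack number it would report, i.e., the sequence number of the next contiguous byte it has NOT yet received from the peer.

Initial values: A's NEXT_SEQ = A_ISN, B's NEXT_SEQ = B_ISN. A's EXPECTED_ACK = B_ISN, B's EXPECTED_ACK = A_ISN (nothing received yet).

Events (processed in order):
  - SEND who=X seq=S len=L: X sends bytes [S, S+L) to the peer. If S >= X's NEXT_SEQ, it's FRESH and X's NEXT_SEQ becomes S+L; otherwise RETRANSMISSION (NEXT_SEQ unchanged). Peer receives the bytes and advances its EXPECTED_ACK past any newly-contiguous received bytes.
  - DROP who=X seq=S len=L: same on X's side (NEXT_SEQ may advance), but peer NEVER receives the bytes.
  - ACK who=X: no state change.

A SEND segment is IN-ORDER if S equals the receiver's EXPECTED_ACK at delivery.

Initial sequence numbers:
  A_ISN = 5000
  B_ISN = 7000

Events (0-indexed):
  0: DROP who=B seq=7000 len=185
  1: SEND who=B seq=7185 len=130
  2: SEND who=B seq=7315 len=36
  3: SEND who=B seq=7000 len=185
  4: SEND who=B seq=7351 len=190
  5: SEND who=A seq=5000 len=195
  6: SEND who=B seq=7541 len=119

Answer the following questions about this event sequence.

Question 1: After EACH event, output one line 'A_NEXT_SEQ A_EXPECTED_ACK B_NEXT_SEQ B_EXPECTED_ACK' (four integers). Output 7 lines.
5000 7000 7185 5000
5000 7000 7315 5000
5000 7000 7351 5000
5000 7351 7351 5000
5000 7541 7541 5000
5195 7541 7541 5195
5195 7660 7660 5195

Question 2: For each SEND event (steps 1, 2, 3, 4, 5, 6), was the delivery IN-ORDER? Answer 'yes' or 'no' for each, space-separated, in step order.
Step 1: SEND seq=7185 -> out-of-order
Step 2: SEND seq=7315 -> out-of-order
Step 3: SEND seq=7000 -> in-order
Step 4: SEND seq=7351 -> in-order
Step 5: SEND seq=5000 -> in-order
Step 6: SEND seq=7541 -> in-order

Answer: no no yes yes yes yes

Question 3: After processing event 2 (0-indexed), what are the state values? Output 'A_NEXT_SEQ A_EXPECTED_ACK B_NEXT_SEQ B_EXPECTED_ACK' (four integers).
After event 0: A_seq=5000 A_ack=7000 B_seq=7185 B_ack=5000
After event 1: A_seq=5000 A_ack=7000 B_seq=7315 B_ack=5000
After event 2: A_seq=5000 A_ack=7000 B_seq=7351 B_ack=5000

5000 7000 7351 5000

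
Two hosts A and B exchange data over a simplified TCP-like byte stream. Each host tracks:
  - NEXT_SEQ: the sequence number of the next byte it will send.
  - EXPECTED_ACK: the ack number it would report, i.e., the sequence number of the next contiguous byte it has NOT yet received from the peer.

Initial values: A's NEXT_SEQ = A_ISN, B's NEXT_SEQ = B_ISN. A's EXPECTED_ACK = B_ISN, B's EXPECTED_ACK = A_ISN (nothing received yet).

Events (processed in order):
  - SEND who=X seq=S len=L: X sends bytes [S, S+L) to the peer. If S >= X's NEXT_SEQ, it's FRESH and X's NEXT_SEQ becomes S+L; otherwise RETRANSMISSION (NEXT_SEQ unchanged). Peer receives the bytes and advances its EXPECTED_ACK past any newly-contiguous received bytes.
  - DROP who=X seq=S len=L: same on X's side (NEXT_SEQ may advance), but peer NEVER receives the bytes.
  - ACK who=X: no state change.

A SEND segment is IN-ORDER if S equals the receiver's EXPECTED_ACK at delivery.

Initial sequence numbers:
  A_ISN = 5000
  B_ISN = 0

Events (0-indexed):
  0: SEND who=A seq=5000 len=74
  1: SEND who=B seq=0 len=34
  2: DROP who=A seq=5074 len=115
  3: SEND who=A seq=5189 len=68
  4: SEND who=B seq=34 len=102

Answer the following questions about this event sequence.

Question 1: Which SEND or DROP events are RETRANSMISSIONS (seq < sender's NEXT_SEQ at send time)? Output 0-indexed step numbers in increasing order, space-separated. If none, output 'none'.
Step 0: SEND seq=5000 -> fresh
Step 1: SEND seq=0 -> fresh
Step 2: DROP seq=5074 -> fresh
Step 3: SEND seq=5189 -> fresh
Step 4: SEND seq=34 -> fresh

Answer: none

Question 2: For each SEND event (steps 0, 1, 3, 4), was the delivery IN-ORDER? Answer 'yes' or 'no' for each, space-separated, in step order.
Answer: yes yes no yes

Derivation:
Step 0: SEND seq=5000 -> in-order
Step 1: SEND seq=0 -> in-order
Step 3: SEND seq=5189 -> out-of-order
Step 4: SEND seq=34 -> in-order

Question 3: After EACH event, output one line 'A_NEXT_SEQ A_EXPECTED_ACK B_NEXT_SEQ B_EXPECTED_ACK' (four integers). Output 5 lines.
5074 0 0 5074
5074 34 34 5074
5189 34 34 5074
5257 34 34 5074
5257 136 136 5074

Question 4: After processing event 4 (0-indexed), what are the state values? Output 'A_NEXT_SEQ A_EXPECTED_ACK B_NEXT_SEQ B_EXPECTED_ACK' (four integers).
After event 0: A_seq=5074 A_ack=0 B_seq=0 B_ack=5074
After event 1: A_seq=5074 A_ack=34 B_seq=34 B_ack=5074
After event 2: A_seq=5189 A_ack=34 B_seq=34 B_ack=5074
After event 3: A_seq=5257 A_ack=34 B_seq=34 B_ack=5074
After event 4: A_seq=5257 A_ack=136 B_seq=136 B_ack=5074

5257 136 136 5074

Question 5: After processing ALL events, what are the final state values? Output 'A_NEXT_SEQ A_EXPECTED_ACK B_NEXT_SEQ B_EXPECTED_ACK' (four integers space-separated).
After event 0: A_seq=5074 A_ack=0 B_seq=0 B_ack=5074
After event 1: A_seq=5074 A_ack=34 B_seq=34 B_ack=5074
After event 2: A_seq=5189 A_ack=34 B_seq=34 B_ack=5074
After event 3: A_seq=5257 A_ack=34 B_seq=34 B_ack=5074
After event 4: A_seq=5257 A_ack=136 B_seq=136 B_ack=5074

Answer: 5257 136 136 5074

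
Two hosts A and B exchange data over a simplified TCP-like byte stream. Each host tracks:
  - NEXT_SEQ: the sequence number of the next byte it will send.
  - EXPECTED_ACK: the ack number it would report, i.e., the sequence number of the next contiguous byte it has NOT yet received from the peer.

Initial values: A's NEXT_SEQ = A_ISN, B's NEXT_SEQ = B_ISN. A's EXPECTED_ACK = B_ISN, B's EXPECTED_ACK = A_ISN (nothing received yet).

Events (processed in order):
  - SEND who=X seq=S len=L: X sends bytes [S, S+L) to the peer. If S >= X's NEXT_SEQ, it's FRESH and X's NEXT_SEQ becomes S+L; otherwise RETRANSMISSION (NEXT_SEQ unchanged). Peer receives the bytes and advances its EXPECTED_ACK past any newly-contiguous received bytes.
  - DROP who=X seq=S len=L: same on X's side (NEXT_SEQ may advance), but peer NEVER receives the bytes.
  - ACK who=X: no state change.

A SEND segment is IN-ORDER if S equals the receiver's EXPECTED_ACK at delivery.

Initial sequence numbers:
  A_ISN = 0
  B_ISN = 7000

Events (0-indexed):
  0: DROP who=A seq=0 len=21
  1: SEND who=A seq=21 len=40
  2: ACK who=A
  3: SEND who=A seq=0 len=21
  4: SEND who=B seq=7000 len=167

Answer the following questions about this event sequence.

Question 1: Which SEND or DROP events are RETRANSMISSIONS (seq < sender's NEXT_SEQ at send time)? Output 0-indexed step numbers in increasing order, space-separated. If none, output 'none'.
Answer: 3

Derivation:
Step 0: DROP seq=0 -> fresh
Step 1: SEND seq=21 -> fresh
Step 3: SEND seq=0 -> retransmit
Step 4: SEND seq=7000 -> fresh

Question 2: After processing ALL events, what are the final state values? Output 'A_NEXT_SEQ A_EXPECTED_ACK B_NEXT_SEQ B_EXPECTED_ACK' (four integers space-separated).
Answer: 61 7167 7167 61

Derivation:
After event 0: A_seq=21 A_ack=7000 B_seq=7000 B_ack=0
After event 1: A_seq=61 A_ack=7000 B_seq=7000 B_ack=0
After event 2: A_seq=61 A_ack=7000 B_seq=7000 B_ack=0
After event 3: A_seq=61 A_ack=7000 B_seq=7000 B_ack=61
After event 4: A_seq=61 A_ack=7167 B_seq=7167 B_ack=61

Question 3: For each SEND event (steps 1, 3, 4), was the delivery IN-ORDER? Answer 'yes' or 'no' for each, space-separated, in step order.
Answer: no yes yes

Derivation:
Step 1: SEND seq=21 -> out-of-order
Step 3: SEND seq=0 -> in-order
Step 4: SEND seq=7000 -> in-order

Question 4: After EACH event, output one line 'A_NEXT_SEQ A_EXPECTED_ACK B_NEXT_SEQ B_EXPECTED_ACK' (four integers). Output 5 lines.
21 7000 7000 0
61 7000 7000 0
61 7000 7000 0
61 7000 7000 61
61 7167 7167 61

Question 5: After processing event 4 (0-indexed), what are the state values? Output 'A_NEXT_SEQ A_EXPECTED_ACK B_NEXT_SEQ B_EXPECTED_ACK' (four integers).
After event 0: A_seq=21 A_ack=7000 B_seq=7000 B_ack=0
After event 1: A_seq=61 A_ack=7000 B_seq=7000 B_ack=0
After event 2: A_seq=61 A_ack=7000 B_seq=7000 B_ack=0
After event 3: A_seq=61 A_ack=7000 B_seq=7000 B_ack=61
After event 4: A_seq=61 A_ack=7167 B_seq=7167 B_ack=61

61 7167 7167 61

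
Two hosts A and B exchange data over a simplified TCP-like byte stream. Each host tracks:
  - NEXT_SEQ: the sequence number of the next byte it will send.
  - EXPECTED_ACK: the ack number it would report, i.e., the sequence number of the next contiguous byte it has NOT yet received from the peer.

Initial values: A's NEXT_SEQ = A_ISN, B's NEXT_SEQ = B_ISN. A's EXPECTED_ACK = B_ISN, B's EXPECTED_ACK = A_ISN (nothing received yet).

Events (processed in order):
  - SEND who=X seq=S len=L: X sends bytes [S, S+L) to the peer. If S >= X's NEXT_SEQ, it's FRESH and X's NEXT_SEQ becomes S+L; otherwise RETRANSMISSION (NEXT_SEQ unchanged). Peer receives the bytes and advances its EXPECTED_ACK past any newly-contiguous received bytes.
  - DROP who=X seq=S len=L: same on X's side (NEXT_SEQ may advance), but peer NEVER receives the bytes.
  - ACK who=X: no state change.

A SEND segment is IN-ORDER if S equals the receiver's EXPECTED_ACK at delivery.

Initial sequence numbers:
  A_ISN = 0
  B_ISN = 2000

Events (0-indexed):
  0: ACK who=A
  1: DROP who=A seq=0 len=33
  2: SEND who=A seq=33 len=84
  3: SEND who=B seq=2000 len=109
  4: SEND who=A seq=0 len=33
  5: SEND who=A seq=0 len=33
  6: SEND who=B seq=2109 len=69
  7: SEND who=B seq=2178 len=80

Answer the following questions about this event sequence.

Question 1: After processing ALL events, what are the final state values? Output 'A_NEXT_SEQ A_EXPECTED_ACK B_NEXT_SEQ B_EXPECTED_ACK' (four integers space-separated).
After event 0: A_seq=0 A_ack=2000 B_seq=2000 B_ack=0
After event 1: A_seq=33 A_ack=2000 B_seq=2000 B_ack=0
After event 2: A_seq=117 A_ack=2000 B_seq=2000 B_ack=0
After event 3: A_seq=117 A_ack=2109 B_seq=2109 B_ack=0
After event 4: A_seq=117 A_ack=2109 B_seq=2109 B_ack=117
After event 5: A_seq=117 A_ack=2109 B_seq=2109 B_ack=117
After event 6: A_seq=117 A_ack=2178 B_seq=2178 B_ack=117
After event 7: A_seq=117 A_ack=2258 B_seq=2258 B_ack=117

Answer: 117 2258 2258 117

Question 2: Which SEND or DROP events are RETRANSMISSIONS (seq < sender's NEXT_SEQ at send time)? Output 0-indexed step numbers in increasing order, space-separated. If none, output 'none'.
Step 1: DROP seq=0 -> fresh
Step 2: SEND seq=33 -> fresh
Step 3: SEND seq=2000 -> fresh
Step 4: SEND seq=0 -> retransmit
Step 5: SEND seq=0 -> retransmit
Step 6: SEND seq=2109 -> fresh
Step 7: SEND seq=2178 -> fresh

Answer: 4 5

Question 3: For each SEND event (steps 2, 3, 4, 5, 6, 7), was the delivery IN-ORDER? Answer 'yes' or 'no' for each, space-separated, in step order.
Answer: no yes yes no yes yes

Derivation:
Step 2: SEND seq=33 -> out-of-order
Step 3: SEND seq=2000 -> in-order
Step 4: SEND seq=0 -> in-order
Step 5: SEND seq=0 -> out-of-order
Step 6: SEND seq=2109 -> in-order
Step 7: SEND seq=2178 -> in-order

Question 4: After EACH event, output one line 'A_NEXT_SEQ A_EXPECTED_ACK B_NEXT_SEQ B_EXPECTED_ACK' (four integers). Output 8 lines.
0 2000 2000 0
33 2000 2000 0
117 2000 2000 0
117 2109 2109 0
117 2109 2109 117
117 2109 2109 117
117 2178 2178 117
117 2258 2258 117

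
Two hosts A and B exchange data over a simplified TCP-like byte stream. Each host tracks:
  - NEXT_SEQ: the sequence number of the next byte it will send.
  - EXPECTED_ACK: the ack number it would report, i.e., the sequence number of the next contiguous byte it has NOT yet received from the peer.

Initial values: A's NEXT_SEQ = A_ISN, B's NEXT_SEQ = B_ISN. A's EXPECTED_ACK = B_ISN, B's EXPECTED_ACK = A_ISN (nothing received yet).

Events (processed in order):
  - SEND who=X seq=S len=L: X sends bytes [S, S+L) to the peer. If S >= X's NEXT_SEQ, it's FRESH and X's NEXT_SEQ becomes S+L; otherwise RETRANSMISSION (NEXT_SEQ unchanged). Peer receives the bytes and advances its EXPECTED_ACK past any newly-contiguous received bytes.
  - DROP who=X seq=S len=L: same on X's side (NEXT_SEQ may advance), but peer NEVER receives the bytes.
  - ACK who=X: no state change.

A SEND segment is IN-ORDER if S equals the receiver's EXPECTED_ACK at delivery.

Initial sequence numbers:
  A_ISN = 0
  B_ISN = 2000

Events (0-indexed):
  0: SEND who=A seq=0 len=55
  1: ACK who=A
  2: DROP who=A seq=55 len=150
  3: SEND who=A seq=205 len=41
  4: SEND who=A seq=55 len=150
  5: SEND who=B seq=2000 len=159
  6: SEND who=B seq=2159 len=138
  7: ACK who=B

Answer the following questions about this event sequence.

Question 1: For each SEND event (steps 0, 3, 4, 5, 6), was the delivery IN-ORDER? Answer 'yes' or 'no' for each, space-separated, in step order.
Answer: yes no yes yes yes

Derivation:
Step 0: SEND seq=0 -> in-order
Step 3: SEND seq=205 -> out-of-order
Step 4: SEND seq=55 -> in-order
Step 5: SEND seq=2000 -> in-order
Step 6: SEND seq=2159 -> in-order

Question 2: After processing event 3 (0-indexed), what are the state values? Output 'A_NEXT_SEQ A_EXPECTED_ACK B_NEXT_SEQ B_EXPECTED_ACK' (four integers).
After event 0: A_seq=55 A_ack=2000 B_seq=2000 B_ack=55
After event 1: A_seq=55 A_ack=2000 B_seq=2000 B_ack=55
After event 2: A_seq=205 A_ack=2000 B_seq=2000 B_ack=55
After event 3: A_seq=246 A_ack=2000 B_seq=2000 B_ack=55

246 2000 2000 55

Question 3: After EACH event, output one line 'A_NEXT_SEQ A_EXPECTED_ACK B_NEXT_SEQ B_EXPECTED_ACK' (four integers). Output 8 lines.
55 2000 2000 55
55 2000 2000 55
205 2000 2000 55
246 2000 2000 55
246 2000 2000 246
246 2159 2159 246
246 2297 2297 246
246 2297 2297 246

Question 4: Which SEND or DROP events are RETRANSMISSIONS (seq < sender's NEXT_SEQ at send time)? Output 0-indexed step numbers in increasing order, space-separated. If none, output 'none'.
Step 0: SEND seq=0 -> fresh
Step 2: DROP seq=55 -> fresh
Step 3: SEND seq=205 -> fresh
Step 4: SEND seq=55 -> retransmit
Step 5: SEND seq=2000 -> fresh
Step 6: SEND seq=2159 -> fresh

Answer: 4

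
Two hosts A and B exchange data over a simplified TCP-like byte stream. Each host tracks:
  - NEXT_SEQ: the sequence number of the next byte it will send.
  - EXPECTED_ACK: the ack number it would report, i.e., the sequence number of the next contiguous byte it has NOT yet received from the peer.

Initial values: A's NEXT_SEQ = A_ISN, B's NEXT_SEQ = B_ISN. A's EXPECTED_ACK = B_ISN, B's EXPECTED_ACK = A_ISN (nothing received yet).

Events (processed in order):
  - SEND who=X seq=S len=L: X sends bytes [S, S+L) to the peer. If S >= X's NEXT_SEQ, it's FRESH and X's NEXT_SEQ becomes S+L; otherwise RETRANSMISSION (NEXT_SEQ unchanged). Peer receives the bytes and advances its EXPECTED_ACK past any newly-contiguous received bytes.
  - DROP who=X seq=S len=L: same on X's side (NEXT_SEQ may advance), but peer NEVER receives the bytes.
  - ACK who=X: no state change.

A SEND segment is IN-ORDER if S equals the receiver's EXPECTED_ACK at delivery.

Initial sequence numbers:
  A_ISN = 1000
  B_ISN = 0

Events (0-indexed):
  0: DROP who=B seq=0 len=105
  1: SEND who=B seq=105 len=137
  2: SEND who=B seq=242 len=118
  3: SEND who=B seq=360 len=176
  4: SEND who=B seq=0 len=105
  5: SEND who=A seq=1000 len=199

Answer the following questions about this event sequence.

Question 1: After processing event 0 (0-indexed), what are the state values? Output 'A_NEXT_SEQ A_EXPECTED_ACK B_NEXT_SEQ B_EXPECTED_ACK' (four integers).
After event 0: A_seq=1000 A_ack=0 B_seq=105 B_ack=1000

1000 0 105 1000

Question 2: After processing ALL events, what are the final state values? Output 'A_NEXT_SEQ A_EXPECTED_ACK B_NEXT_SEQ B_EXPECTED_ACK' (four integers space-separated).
Answer: 1199 536 536 1199

Derivation:
After event 0: A_seq=1000 A_ack=0 B_seq=105 B_ack=1000
After event 1: A_seq=1000 A_ack=0 B_seq=242 B_ack=1000
After event 2: A_seq=1000 A_ack=0 B_seq=360 B_ack=1000
After event 3: A_seq=1000 A_ack=0 B_seq=536 B_ack=1000
After event 4: A_seq=1000 A_ack=536 B_seq=536 B_ack=1000
After event 5: A_seq=1199 A_ack=536 B_seq=536 B_ack=1199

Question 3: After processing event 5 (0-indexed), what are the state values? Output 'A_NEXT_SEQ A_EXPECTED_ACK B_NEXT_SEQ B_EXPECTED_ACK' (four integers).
After event 0: A_seq=1000 A_ack=0 B_seq=105 B_ack=1000
After event 1: A_seq=1000 A_ack=0 B_seq=242 B_ack=1000
After event 2: A_seq=1000 A_ack=0 B_seq=360 B_ack=1000
After event 3: A_seq=1000 A_ack=0 B_seq=536 B_ack=1000
After event 4: A_seq=1000 A_ack=536 B_seq=536 B_ack=1000
After event 5: A_seq=1199 A_ack=536 B_seq=536 B_ack=1199

1199 536 536 1199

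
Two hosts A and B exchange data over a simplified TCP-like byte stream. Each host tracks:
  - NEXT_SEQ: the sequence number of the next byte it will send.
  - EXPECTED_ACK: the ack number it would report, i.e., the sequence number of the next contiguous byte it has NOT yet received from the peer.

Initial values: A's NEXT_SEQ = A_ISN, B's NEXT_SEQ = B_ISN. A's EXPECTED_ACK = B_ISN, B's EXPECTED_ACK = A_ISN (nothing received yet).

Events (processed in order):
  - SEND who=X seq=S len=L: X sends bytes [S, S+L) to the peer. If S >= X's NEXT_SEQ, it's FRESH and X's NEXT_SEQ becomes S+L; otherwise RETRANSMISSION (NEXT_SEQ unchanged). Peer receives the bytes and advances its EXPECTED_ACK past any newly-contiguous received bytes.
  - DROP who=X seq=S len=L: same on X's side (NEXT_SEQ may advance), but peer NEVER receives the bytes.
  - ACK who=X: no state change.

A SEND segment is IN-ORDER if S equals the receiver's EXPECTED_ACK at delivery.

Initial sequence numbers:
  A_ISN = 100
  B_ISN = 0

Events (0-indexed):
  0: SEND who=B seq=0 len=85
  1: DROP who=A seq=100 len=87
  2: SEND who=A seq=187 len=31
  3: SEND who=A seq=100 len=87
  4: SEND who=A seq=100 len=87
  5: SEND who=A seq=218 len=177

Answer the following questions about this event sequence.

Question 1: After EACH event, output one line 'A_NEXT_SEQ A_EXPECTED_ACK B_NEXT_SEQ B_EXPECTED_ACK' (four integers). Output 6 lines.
100 85 85 100
187 85 85 100
218 85 85 100
218 85 85 218
218 85 85 218
395 85 85 395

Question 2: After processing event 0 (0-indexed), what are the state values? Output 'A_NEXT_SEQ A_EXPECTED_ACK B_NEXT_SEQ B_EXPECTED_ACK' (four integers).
After event 0: A_seq=100 A_ack=85 B_seq=85 B_ack=100

100 85 85 100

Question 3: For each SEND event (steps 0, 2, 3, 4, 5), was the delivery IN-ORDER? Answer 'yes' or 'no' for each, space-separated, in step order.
Step 0: SEND seq=0 -> in-order
Step 2: SEND seq=187 -> out-of-order
Step 3: SEND seq=100 -> in-order
Step 4: SEND seq=100 -> out-of-order
Step 5: SEND seq=218 -> in-order

Answer: yes no yes no yes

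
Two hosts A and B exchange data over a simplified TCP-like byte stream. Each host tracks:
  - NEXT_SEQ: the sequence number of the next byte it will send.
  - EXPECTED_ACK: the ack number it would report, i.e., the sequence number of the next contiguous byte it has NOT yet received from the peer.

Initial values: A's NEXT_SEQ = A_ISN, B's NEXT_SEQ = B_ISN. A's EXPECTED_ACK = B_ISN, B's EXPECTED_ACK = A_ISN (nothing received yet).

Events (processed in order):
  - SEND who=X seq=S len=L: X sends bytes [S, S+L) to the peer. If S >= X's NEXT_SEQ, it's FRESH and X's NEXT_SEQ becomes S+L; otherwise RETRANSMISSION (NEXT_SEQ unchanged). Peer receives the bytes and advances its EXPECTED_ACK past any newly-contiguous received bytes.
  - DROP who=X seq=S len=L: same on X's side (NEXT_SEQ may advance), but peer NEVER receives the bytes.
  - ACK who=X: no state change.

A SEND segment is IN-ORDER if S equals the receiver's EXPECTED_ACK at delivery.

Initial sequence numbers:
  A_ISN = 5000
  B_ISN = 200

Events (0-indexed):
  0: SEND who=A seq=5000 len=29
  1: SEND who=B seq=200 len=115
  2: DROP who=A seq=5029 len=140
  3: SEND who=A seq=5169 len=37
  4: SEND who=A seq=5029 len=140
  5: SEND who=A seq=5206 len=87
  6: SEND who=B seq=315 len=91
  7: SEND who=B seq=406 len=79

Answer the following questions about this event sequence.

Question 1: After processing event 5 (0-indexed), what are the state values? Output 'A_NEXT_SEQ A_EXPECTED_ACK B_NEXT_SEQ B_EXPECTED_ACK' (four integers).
After event 0: A_seq=5029 A_ack=200 B_seq=200 B_ack=5029
After event 1: A_seq=5029 A_ack=315 B_seq=315 B_ack=5029
After event 2: A_seq=5169 A_ack=315 B_seq=315 B_ack=5029
After event 3: A_seq=5206 A_ack=315 B_seq=315 B_ack=5029
After event 4: A_seq=5206 A_ack=315 B_seq=315 B_ack=5206
After event 5: A_seq=5293 A_ack=315 B_seq=315 B_ack=5293

5293 315 315 5293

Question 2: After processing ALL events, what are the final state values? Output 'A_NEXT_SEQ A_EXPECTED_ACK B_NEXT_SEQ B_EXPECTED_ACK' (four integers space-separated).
After event 0: A_seq=5029 A_ack=200 B_seq=200 B_ack=5029
After event 1: A_seq=5029 A_ack=315 B_seq=315 B_ack=5029
After event 2: A_seq=5169 A_ack=315 B_seq=315 B_ack=5029
After event 3: A_seq=5206 A_ack=315 B_seq=315 B_ack=5029
After event 4: A_seq=5206 A_ack=315 B_seq=315 B_ack=5206
After event 5: A_seq=5293 A_ack=315 B_seq=315 B_ack=5293
After event 6: A_seq=5293 A_ack=406 B_seq=406 B_ack=5293
After event 7: A_seq=5293 A_ack=485 B_seq=485 B_ack=5293

Answer: 5293 485 485 5293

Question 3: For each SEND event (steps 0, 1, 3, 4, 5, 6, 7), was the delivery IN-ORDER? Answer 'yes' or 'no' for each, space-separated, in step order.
Step 0: SEND seq=5000 -> in-order
Step 1: SEND seq=200 -> in-order
Step 3: SEND seq=5169 -> out-of-order
Step 4: SEND seq=5029 -> in-order
Step 5: SEND seq=5206 -> in-order
Step 6: SEND seq=315 -> in-order
Step 7: SEND seq=406 -> in-order

Answer: yes yes no yes yes yes yes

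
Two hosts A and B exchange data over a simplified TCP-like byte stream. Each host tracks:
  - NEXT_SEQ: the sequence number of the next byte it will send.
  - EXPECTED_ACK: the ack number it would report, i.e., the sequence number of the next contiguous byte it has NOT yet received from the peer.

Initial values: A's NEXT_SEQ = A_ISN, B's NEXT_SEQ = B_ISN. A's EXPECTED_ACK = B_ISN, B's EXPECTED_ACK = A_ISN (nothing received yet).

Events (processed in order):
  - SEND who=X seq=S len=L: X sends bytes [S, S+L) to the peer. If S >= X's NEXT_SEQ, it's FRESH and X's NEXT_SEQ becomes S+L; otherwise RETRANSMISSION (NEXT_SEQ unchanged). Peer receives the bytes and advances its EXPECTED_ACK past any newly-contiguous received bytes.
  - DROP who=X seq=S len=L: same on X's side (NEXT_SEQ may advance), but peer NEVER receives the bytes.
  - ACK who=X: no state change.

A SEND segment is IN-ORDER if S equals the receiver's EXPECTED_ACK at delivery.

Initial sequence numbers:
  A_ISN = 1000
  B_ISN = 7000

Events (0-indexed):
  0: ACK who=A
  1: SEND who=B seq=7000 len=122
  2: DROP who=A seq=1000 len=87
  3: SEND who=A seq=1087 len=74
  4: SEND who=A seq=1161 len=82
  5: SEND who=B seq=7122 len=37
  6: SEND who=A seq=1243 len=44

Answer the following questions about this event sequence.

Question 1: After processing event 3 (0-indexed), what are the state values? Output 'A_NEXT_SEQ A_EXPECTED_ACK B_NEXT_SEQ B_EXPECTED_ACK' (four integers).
After event 0: A_seq=1000 A_ack=7000 B_seq=7000 B_ack=1000
After event 1: A_seq=1000 A_ack=7122 B_seq=7122 B_ack=1000
After event 2: A_seq=1087 A_ack=7122 B_seq=7122 B_ack=1000
After event 3: A_seq=1161 A_ack=7122 B_seq=7122 B_ack=1000

1161 7122 7122 1000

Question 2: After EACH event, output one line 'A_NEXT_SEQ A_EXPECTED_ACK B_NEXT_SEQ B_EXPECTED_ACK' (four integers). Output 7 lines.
1000 7000 7000 1000
1000 7122 7122 1000
1087 7122 7122 1000
1161 7122 7122 1000
1243 7122 7122 1000
1243 7159 7159 1000
1287 7159 7159 1000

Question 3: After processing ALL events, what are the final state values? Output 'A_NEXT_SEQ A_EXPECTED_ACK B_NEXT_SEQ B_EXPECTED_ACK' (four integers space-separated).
Answer: 1287 7159 7159 1000

Derivation:
After event 0: A_seq=1000 A_ack=7000 B_seq=7000 B_ack=1000
After event 1: A_seq=1000 A_ack=7122 B_seq=7122 B_ack=1000
After event 2: A_seq=1087 A_ack=7122 B_seq=7122 B_ack=1000
After event 3: A_seq=1161 A_ack=7122 B_seq=7122 B_ack=1000
After event 4: A_seq=1243 A_ack=7122 B_seq=7122 B_ack=1000
After event 5: A_seq=1243 A_ack=7159 B_seq=7159 B_ack=1000
After event 6: A_seq=1287 A_ack=7159 B_seq=7159 B_ack=1000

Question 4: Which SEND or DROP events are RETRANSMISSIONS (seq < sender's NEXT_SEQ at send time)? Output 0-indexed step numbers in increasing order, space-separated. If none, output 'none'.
Answer: none

Derivation:
Step 1: SEND seq=7000 -> fresh
Step 2: DROP seq=1000 -> fresh
Step 3: SEND seq=1087 -> fresh
Step 4: SEND seq=1161 -> fresh
Step 5: SEND seq=7122 -> fresh
Step 6: SEND seq=1243 -> fresh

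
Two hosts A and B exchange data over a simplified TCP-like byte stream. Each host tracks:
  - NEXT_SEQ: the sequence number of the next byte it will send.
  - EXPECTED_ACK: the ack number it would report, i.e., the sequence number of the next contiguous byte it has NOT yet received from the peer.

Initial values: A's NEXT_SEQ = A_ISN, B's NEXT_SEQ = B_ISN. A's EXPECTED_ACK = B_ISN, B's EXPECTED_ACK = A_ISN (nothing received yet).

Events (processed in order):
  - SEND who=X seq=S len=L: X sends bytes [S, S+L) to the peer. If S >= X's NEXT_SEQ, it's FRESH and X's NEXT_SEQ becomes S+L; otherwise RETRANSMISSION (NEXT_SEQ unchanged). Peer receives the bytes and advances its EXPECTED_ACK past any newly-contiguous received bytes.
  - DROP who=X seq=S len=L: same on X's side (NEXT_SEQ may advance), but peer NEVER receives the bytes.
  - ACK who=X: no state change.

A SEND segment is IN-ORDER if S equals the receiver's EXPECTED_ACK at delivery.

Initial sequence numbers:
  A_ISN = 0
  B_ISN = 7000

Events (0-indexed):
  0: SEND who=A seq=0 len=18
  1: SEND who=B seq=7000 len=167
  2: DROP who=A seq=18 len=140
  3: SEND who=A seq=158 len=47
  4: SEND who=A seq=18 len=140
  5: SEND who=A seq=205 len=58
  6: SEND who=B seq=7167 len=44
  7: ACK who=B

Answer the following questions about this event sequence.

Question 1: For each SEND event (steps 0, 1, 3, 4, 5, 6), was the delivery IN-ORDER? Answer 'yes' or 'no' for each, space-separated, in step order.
Answer: yes yes no yes yes yes

Derivation:
Step 0: SEND seq=0 -> in-order
Step 1: SEND seq=7000 -> in-order
Step 3: SEND seq=158 -> out-of-order
Step 4: SEND seq=18 -> in-order
Step 5: SEND seq=205 -> in-order
Step 6: SEND seq=7167 -> in-order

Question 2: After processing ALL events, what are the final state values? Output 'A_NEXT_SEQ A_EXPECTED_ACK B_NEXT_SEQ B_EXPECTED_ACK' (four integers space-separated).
After event 0: A_seq=18 A_ack=7000 B_seq=7000 B_ack=18
After event 1: A_seq=18 A_ack=7167 B_seq=7167 B_ack=18
After event 2: A_seq=158 A_ack=7167 B_seq=7167 B_ack=18
After event 3: A_seq=205 A_ack=7167 B_seq=7167 B_ack=18
After event 4: A_seq=205 A_ack=7167 B_seq=7167 B_ack=205
After event 5: A_seq=263 A_ack=7167 B_seq=7167 B_ack=263
After event 6: A_seq=263 A_ack=7211 B_seq=7211 B_ack=263
After event 7: A_seq=263 A_ack=7211 B_seq=7211 B_ack=263

Answer: 263 7211 7211 263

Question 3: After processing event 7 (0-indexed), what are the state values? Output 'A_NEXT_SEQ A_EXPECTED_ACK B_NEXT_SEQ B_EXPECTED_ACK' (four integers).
After event 0: A_seq=18 A_ack=7000 B_seq=7000 B_ack=18
After event 1: A_seq=18 A_ack=7167 B_seq=7167 B_ack=18
After event 2: A_seq=158 A_ack=7167 B_seq=7167 B_ack=18
After event 3: A_seq=205 A_ack=7167 B_seq=7167 B_ack=18
After event 4: A_seq=205 A_ack=7167 B_seq=7167 B_ack=205
After event 5: A_seq=263 A_ack=7167 B_seq=7167 B_ack=263
After event 6: A_seq=263 A_ack=7211 B_seq=7211 B_ack=263
After event 7: A_seq=263 A_ack=7211 B_seq=7211 B_ack=263

263 7211 7211 263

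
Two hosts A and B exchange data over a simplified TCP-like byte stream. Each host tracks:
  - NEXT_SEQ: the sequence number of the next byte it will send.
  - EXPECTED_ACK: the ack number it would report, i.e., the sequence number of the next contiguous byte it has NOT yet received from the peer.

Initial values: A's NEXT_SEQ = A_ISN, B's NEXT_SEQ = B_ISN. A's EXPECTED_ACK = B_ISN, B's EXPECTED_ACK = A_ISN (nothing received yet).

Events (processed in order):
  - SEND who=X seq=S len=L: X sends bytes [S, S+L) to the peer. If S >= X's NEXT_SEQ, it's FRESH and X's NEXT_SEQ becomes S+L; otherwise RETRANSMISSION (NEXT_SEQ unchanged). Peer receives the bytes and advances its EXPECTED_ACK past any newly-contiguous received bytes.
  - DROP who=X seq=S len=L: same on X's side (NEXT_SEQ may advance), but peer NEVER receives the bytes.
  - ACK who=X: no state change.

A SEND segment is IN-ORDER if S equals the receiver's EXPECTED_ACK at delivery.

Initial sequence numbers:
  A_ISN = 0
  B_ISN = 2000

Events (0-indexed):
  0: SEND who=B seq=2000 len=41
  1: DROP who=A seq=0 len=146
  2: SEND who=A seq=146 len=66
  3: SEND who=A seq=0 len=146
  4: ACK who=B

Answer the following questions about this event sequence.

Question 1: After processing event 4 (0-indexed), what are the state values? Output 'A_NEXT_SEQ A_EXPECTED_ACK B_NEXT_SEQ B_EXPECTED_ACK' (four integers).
After event 0: A_seq=0 A_ack=2041 B_seq=2041 B_ack=0
After event 1: A_seq=146 A_ack=2041 B_seq=2041 B_ack=0
After event 2: A_seq=212 A_ack=2041 B_seq=2041 B_ack=0
After event 3: A_seq=212 A_ack=2041 B_seq=2041 B_ack=212
After event 4: A_seq=212 A_ack=2041 B_seq=2041 B_ack=212

212 2041 2041 212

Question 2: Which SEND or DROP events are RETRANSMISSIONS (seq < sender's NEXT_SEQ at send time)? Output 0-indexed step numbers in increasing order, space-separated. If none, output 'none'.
Answer: 3

Derivation:
Step 0: SEND seq=2000 -> fresh
Step 1: DROP seq=0 -> fresh
Step 2: SEND seq=146 -> fresh
Step 3: SEND seq=0 -> retransmit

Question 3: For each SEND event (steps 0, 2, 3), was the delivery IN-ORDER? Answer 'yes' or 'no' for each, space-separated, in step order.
Step 0: SEND seq=2000 -> in-order
Step 2: SEND seq=146 -> out-of-order
Step 3: SEND seq=0 -> in-order

Answer: yes no yes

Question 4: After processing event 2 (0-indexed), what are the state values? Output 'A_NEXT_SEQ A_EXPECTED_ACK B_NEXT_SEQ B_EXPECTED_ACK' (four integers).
After event 0: A_seq=0 A_ack=2041 B_seq=2041 B_ack=0
After event 1: A_seq=146 A_ack=2041 B_seq=2041 B_ack=0
After event 2: A_seq=212 A_ack=2041 B_seq=2041 B_ack=0

212 2041 2041 0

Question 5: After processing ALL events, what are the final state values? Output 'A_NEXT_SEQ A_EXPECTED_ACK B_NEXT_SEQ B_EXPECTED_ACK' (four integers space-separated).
Answer: 212 2041 2041 212

Derivation:
After event 0: A_seq=0 A_ack=2041 B_seq=2041 B_ack=0
After event 1: A_seq=146 A_ack=2041 B_seq=2041 B_ack=0
After event 2: A_seq=212 A_ack=2041 B_seq=2041 B_ack=0
After event 3: A_seq=212 A_ack=2041 B_seq=2041 B_ack=212
After event 4: A_seq=212 A_ack=2041 B_seq=2041 B_ack=212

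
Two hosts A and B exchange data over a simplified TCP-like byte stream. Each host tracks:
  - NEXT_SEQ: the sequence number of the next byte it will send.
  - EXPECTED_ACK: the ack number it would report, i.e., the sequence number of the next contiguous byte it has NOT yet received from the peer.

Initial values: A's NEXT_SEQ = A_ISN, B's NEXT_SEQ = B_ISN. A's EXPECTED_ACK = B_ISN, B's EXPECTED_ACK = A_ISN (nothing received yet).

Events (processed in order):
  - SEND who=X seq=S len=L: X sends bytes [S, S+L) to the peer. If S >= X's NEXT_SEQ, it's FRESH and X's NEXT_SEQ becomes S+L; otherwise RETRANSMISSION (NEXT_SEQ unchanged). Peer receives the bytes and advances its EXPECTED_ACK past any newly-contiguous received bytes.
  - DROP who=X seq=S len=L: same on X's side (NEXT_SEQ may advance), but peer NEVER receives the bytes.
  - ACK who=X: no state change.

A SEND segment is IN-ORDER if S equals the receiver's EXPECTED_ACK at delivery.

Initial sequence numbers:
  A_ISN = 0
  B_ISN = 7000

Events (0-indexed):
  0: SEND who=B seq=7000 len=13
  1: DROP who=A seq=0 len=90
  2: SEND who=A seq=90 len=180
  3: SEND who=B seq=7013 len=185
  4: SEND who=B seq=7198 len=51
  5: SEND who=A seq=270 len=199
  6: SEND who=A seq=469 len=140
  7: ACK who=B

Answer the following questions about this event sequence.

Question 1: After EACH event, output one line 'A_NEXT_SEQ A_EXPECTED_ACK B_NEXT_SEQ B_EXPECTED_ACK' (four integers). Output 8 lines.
0 7013 7013 0
90 7013 7013 0
270 7013 7013 0
270 7198 7198 0
270 7249 7249 0
469 7249 7249 0
609 7249 7249 0
609 7249 7249 0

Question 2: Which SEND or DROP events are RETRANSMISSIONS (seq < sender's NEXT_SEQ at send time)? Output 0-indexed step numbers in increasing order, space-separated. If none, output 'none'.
Step 0: SEND seq=7000 -> fresh
Step 1: DROP seq=0 -> fresh
Step 2: SEND seq=90 -> fresh
Step 3: SEND seq=7013 -> fresh
Step 4: SEND seq=7198 -> fresh
Step 5: SEND seq=270 -> fresh
Step 6: SEND seq=469 -> fresh

Answer: none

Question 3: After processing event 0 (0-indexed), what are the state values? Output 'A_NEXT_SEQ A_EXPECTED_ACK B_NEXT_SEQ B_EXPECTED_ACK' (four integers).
After event 0: A_seq=0 A_ack=7013 B_seq=7013 B_ack=0

0 7013 7013 0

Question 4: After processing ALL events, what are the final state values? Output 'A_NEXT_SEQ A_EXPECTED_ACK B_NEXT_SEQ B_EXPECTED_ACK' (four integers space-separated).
After event 0: A_seq=0 A_ack=7013 B_seq=7013 B_ack=0
After event 1: A_seq=90 A_ack=7013 B_seq=7013 B_ack=0
After event 2: A_seq=270 A_ack=7013 B_seq=7013 B_ack=0
After event 3: A_seq=270 A_ack=7198 B_seq=7198 B_ack=0
After event 4: A_seq=270 A_ack=7249 B_seq=7249 B_ack=0
After event 5: A_seq=469 A_ack=7249 B_seq=7249 B_ack=0
After event 6: A_seq=609 A_ack=7249 B_seq=7249 B_ack=0
After event 7: A_seq=609 A_ack=7249 B_seq=7249 B_ack=0

Answer: 609 7249 7249 0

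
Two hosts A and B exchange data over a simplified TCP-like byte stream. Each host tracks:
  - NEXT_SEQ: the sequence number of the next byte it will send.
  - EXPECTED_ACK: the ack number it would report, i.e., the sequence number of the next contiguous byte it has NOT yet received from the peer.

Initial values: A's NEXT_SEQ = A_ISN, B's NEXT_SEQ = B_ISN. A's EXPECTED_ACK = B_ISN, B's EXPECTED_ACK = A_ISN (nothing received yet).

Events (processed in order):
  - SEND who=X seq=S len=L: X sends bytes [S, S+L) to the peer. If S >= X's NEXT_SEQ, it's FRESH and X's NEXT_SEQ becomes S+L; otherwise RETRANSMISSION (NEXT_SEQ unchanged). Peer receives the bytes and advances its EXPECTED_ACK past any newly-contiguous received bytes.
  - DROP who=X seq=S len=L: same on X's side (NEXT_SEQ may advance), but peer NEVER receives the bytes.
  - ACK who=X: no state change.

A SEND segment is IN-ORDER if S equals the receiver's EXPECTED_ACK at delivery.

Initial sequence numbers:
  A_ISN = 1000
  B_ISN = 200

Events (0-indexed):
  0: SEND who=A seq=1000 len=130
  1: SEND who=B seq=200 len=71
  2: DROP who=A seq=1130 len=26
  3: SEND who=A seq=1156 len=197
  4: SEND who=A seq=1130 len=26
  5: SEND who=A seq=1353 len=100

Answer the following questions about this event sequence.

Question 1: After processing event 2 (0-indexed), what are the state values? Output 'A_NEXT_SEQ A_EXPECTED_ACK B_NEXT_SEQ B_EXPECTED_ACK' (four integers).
After event 0: A_seq=1130 A_ack=200 B_seq=200 B_ack=1130
After event 1: A_seq=1130 A_ack=271 B_seq=271 B_ack=1130
After event 2: A_seq=1156 A_ack=271 B_seq=271 B_ack=1130

1156 271 271 1130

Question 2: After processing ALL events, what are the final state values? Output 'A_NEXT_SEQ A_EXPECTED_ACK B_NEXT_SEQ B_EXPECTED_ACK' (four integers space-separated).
After event 0: A_seq=1130 A_ack=200 B_seq=200 B_ack=1130
After event 1: A_seq=1130 A_ack=271 B_seq=271 B_ack=1130
After event 2: A_seq=1156 A_ack=271 B_seq=271 B_ack=1130
After event 3: A_seq=1353 A_ack=271 B_seq=271 B_ack=1130
After event 4: A_seq=1353 A_ack=271 B_seq=271 B_ack=1353
After event 5: A_seq=1453 A_ack=271 B_seq=271 B_ack=1453

Answer: 1453 271 271 1453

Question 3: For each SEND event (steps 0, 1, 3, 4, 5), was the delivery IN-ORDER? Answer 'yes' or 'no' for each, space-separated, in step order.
Step 0: SEND seq=1000 -> in-order
Step 1: SEND seq=200 -> in-order
Step 3: SEND seq=1156 -> out-of-order
Step 4: SEND seq=1130 -> in-order
Step 5: SEND seq=1353 -> in-order

Answer: yes yes no yes yes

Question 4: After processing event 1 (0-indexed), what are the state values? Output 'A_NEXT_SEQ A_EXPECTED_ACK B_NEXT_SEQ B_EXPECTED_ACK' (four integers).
After event 0: A_seq=1130 A_ack=200 B_seq=200 B_ack=1130
After event 1: A_seq=1130 A_ack=271 B_seq=271 B_ack=1130

1130 271 271 1130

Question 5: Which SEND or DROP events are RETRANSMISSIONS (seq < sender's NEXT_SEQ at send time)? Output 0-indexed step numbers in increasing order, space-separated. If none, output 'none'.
Step 0: SEND seq=1000 -> fresh
Step 1: SEND seq=200 -> fresh
Step 2: DROP seq=1130 -> fresh
Step 3: SEND seq=1156 -> fresh
Step 4: SEND seq=1130 -> retransmit
Step 5: SEND seq=1353 -> fresh

Answer: 4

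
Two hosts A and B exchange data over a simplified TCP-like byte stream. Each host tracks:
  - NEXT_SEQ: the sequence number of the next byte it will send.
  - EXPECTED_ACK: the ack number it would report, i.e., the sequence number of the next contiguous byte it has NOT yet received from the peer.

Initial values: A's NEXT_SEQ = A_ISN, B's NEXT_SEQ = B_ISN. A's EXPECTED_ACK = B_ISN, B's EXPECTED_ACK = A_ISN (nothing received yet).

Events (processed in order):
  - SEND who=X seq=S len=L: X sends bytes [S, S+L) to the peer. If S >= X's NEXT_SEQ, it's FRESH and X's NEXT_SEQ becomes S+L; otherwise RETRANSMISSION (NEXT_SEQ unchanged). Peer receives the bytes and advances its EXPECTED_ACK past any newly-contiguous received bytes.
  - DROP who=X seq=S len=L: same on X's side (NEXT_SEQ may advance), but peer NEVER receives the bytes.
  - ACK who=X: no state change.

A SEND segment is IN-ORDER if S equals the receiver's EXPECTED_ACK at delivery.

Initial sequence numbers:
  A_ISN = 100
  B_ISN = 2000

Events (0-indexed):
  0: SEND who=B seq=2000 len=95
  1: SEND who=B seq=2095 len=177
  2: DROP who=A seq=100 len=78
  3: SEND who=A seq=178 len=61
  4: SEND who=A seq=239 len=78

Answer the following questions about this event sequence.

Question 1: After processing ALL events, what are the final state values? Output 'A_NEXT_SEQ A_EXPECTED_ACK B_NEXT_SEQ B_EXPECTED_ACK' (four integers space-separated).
After event 0: A_seq=100 A_ack=2095 B_seq=2095 B_ack=100
After event 1: A_seq=100 A_ack=2272 B_seq=2272 B_ack=100
After event 2: A_seq=178 A_ack=2272 B_seq=2272 B_ack=100
After event 3: A_seq=239 A_ack=2272 B_seq=2272 B_ack=100
After event 4: A_seq=317 A_ack=2272 B_seq=2272 B_ack=100

Answer: 317 2272 2272 100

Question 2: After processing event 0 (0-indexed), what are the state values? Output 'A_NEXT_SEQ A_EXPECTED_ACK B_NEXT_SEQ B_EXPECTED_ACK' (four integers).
After event 0: A_seq=100 A_ack=2095 B_seq=2095 B_ack=100

100 2095 2095 100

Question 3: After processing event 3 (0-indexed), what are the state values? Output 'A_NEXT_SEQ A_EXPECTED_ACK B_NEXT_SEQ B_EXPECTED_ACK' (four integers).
After event 0: A_seq=100 A_ack=2095 B_seq=2095 B_ack=100
After event 1: A_seq=100 A_ack=2272 B_seq=2272 B_ack=100
After event 2: A_seq=178 A_ack=2272 B_seq=2272 B_ack=100
After event 3: A_seq=239 A_ack=2272 B_seq=2272 B_ack=100

239 2272 2272 100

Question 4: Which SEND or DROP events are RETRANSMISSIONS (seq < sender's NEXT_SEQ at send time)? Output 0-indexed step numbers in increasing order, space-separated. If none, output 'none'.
Answer: none

Derivation:
Step 0: SEND seq=2000 -> fresh
Step 1: SEND seq=2095 -> fresh
Step 2: DROP seq=100 -> fresh
Step 3: SEND seq=178 -> fresh
Step 4: SEND seq=239 -> fresh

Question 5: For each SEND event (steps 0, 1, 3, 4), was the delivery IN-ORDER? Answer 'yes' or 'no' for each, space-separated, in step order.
Step 0: SEND seq=2000 -> in-order
Step 1: SEND seq=2095 -> in-order
Step 3: SEND seq=178 -> out-of-order
Step 4: SEND seq=239 -> out-of-order

Answer: yes yes no no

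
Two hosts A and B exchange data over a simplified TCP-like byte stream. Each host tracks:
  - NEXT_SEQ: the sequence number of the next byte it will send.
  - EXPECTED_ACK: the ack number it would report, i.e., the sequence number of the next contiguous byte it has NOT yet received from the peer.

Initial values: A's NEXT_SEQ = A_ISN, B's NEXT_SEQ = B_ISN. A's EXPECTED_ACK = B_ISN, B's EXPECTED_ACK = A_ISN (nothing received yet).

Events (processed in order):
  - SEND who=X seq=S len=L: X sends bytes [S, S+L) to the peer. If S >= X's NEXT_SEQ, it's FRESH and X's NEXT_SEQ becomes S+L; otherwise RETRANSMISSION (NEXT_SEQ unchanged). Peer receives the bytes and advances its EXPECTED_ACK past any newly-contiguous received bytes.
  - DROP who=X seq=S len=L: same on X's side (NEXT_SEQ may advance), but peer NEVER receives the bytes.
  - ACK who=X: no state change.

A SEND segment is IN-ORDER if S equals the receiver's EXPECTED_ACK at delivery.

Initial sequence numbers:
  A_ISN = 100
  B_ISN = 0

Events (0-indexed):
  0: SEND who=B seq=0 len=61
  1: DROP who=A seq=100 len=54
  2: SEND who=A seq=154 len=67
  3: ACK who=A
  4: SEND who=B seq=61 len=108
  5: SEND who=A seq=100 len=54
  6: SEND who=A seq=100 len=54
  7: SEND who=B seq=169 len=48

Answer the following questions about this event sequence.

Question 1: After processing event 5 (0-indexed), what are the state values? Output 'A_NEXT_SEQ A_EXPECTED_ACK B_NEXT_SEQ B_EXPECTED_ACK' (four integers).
After event 0: A_seq=100 A_ack=61 B_seq=61 B_ack=100
After event 1: A_seq=154 A_ack=61 B_seq=61 B_ack=100
After event 2: A_seq=221 A_ack=61 B_seq=61 B_ack=100
After event 3: A_seq=221 A_ack=61 B_seq=61 B_ack=100
After event 4: A_seq=221 A_ack=169 B_seq=169 B_ack=100
After event 5: A_seq=221 A_ack=169 B_seq=169 B_ack=221

221 169 169 221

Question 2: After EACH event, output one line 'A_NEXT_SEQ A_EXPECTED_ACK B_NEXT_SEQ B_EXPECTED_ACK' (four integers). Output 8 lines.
100 61 61 100
154 61 61 100
221 61 61 100
221 61 61 100
221 169 169 100
221 169 169 221
221 169 169 221
221 217 217 221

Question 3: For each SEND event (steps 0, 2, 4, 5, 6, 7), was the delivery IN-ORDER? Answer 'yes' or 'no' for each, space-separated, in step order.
Answer: yes no yes yes no yes

Derivation:
Step 0: SEND seq=0 -> in-order
Step 2: SEND seq=154 -> out-of-order
Step 4: SEND seq=61 -> in-order
Step 5: SEND seq=100 -> in-order
Step 6: SEND seq=100 -> out-of-order
Step 7: SEND seq=169 -> in-order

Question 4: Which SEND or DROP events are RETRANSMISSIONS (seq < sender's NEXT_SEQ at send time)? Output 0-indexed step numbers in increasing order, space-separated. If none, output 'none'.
Answer: 5 6

Derivation:
Step 0: SEND seq=0 -> fresh
Step 1: DROP seq=100 -> fresh
Step 2: SEND seq=154 -> fresh
Step 4: SEND seq=61 -> fresh
Step 5: SEND seq=100 -> retransmit
Step 6: SEND seq=100 -> retransmit
Step 7: SEND seq=169 -> fresh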